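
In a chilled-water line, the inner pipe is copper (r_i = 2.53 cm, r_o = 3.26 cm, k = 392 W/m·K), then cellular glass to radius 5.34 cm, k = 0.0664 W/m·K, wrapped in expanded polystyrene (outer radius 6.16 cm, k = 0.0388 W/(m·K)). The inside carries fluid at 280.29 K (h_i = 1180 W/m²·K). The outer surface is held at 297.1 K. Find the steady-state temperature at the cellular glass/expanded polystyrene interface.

Resistance network (inner→outer):
  R'_conv,in = 1/(2πr h) = 1/(2π·0.0253·1180) = 0.005331 m·K/W
  R'_copper = ln(0.0326/0.0253)/(2πk) = 0.2535/(2π·392) = 1.029×10^-4 m·K/W
  R'_cellular glass = ln(0.0534/0.0326)/(2πk) = 0.4935/(2π·0.0664) = 1.183 m·K/W
  R'_expanded polystyrene = ln(0.0616/0.0534)/(2πk) = 0.1429/(2π·0.0388) = 0.5860 m·K/W
ΣR = 0.005331 + 1.029×10^-4 + 1.183 + 0.5860 = 1.774 m·K/W
Q' = ΔT/ΣR = (280.29 K − 297.1 K)/1.774 = -9.476 W/m
From the inner boundary to the cellular glass/expanded polystyrene interface, ΣR_partial = 1.188 m·K/W.
T_interface = T_in − Q'·ΣR_partial = 280.29 K − (-9.476)(1.188) = 291.5 K

T = 291.5 K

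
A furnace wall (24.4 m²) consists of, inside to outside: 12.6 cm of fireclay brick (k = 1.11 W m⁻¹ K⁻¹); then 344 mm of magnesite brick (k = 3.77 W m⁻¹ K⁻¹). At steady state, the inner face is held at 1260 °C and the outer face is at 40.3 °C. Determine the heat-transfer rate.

Q = 145 kW

Resistance network (inner→outer):
  R_fireclay brick = L/(kA) = 0.126/(1.11·24.4) = 0.004652 K/W
  R_magnesite brick = L/(kA) = 0.344/(3.77·24.4) = 0.003740 K/W
ΣR = 0.004652 + 0.003740 = 0.008392 K/W
Q = ΔT/ΣR = (1260 °C − 40.3 °C)/0.008392 = 1.45×10^5 W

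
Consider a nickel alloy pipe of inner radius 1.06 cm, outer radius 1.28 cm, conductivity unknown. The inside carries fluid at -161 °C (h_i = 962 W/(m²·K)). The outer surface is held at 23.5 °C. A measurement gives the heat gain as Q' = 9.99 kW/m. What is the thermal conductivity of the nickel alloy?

ΣR = ΔT/Q' = |-161 − 23.5|/9990 = 0.01847 m·K/W
Known resistances:
  R'_conv,in = 1/(2πr h) = 1/(2π·0.0106·962) = 0.01561 m·K/W
R_nickel alloy = ΣR − ΣR_known = 0.01847 − 0.01561 = 0.002860 m·K/W
ln(r₂/r₁)/(2πk) = 0.002860 ⇒ k = 0.1886/(2π·0.002860) = 10.5 W/m·K

k = 10.5 W/m·K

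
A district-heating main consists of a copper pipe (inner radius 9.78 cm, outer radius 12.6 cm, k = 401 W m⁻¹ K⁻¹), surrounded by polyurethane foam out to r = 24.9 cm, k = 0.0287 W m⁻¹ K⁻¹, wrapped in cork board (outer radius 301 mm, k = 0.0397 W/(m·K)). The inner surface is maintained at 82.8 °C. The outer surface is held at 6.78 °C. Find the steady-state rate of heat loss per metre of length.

Resistance network (inner→outer):
  R'_copper = ln(0.126/0.0978)/(2πk) = 0.2534/(2π·401) = 1.006×10^-4 m·K/W
  R'_polyurethane foam = ln(0.249/0.126)/(2πk) = 0.6812/(2π·0.0287) = 3.777 m·K/W
  R'_cork board = ln(0.301/0.249)/(2πk) = 0.1897/(2π·0.0397) = 0.7603 m·K/W
ΣR = 1.006×10^-4 + 3.777 + 0.7603 = 4.537 m·K/W
Q' = ΔT/ΣR = (82.8 °C − 6.78 °C)/4.537 = 16.8 W/m

Q' = 16.8 W/m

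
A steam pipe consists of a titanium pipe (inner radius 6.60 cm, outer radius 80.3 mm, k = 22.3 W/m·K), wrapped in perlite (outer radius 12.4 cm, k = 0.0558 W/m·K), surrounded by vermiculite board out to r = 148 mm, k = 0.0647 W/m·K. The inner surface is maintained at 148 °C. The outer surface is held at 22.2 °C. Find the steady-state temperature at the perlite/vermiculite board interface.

Series thermal resistances, inner to outer:
  R'_titanium = ln(0.0803/0.0660)/(2πk) = 0.1961/(2π·22.3) = 0.001400 m·K/W
  R'_perlite = ln(0.124/0.0803)/(2πk) = 0.4345/(2π·0.0558) = 1.239 m·K/W
  R'_vermiculite board = ln(0.148/0.124)/(2πk) = 0.1769/(2π·0.0647) = 0.4352 m·K/W
ΣR = 0.001400 + 1.239 + 0.4352 = 1.676 m·K/W
Q' = ΔT/ΣR = (148 °C − 22.2 °C)/1.676 = 75.06 W/m
From the inner boundary to the perlite/vermiculite board interface, ΣR_partial = 1.240 m·K/W.
T_interface = T_in − Q'·ΣR_partial = 148 °C − (75.06)(1.240) = 54.9 °C

T = 54.9 °C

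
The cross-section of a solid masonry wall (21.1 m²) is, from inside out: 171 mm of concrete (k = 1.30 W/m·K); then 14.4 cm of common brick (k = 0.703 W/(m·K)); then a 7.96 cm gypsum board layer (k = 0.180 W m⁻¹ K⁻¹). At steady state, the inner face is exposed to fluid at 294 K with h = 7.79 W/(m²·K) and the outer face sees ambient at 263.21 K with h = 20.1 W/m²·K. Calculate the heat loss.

Q = 679 W

Treat each layer as a resistance in series:
  R_conv,in = 1/(hA) = 1/(7.79·21.1) = 0.006084 K/W
  R_concrete = L/(kA) = 0.171/(1.30·21.1) = 0.006234 K/W
  R_common brick = L/(kA) = 0.144/(0.703·21.1) = 0.009708 K/W
  R_gypsum board = L/(kA) = 0.0796/(0.180·21.1) = 0.02096 K/W
  R_conv,out = 1/(hA) = 1/(20.1·21.1) = 0.002358 K/W
ΣR = 0.006084 + 0.006234 + 0.009708 + 0.02096 + 0.002358 = 0.04534 K/W
Q = ΔT/ΣR = (294 K − 263.21 K)/0.04534 = 679 W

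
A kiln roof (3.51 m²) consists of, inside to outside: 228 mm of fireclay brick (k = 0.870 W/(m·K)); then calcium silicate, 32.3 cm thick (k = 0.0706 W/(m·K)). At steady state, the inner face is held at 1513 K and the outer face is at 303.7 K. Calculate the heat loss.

Q = 878 W

Treat each layer as a resistance in series:
  R_fireclay brick = L/(kA) = 0.228/(0.870·3.51) = 0.07466 K/W
  R_calcium silicate = L/(kA) = 0.323/(0.0706·3.51) = 1.303 K/W
ΣR = 0.07466 + 1.303 = 1.378 K/W
Q = ΔT/ΣR = (1513 K − 303.7 K)/1.378 = 878 W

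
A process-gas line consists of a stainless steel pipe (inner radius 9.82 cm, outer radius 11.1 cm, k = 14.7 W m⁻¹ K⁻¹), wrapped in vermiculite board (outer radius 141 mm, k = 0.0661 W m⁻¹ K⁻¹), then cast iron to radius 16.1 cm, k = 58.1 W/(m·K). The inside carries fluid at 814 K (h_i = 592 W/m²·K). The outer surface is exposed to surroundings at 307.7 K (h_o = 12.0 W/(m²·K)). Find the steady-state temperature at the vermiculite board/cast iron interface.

Resistance network (inner→outer):
  R'_conv,in = 1/(2πr h) = 1/(2π·0.0982·592) = 0.002738 m·K/W
  R'_stainless steel = ln(0.111/0.0982)/(2πk) = 0.1225/(2π·14.7) = 0.001327 m·K/W
  R'_vermiculite board = ln(0.141/0.111)/(2πk) = 0.2392/(2π·0.0661) = 0.5760 m·K/W
  R'_cast iron = ln(0.161/0.141)/(2πk) = 0.1326/(2π·58.1) = 3.634×10^-4 m·K/W
  R'_conv,out = 1/(2πr h) = 1/(2π·0.161·12.0) = 0.08238 m·K/W
ΣR = 0.002738 + 0.001327 + 0.5760 + 3.634×10^-4 + 0.08238 = 0.6628 m·K/W
Q' = ΔT/ΣR = (814 K − 307.7 K)/0.6628 = 763.9 W/m
From the inner boundary to the vermiculite board/cast iron interface, ΣR_partial = 0.5801 m·K/W.
T_interface = T_in − Q'·ΣR_partial = 814 K − (763.9)(0.5801) = 370.9 K

T = 370.9 K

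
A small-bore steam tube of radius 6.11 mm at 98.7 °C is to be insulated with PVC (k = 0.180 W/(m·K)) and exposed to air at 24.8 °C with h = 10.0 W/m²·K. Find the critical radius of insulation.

r_cr = 1.80 cm

For a cylinder, r_cr = k_ins/h = 0.180/10.0 = 0.0180 m = 1.80 cm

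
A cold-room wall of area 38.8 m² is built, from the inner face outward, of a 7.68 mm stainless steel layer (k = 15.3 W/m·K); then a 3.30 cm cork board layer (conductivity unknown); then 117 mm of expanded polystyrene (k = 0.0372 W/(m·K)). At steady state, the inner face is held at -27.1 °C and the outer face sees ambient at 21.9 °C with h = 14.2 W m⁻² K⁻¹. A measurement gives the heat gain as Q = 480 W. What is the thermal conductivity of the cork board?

ΣR = ΔT/Q = |-27.1 − 21.9|/480 = 0.1021 K/W
Known resistances:
  R_stainless steel = L/(kA) = 0.00768/(15.3·38.8) = 1.294×10^-5 K/W
  R_expanded polystyrene = L/(kA) = 0.117/(0.0372·38.8) = 0.08106 K/W
  R_conv,out = 1/(hA) = 1/(14.2·38.8) = 0.001815 K/W
R_cork board = ΣR − ΣR_known = 0.1021 − 0.08289 = 0.01921 K/W
L/(kA) = 0.01921 ⇒ k = 0.0330/(0.01921·38.8) = 0.0443 W/m·K

k = 0.0443 W/m·K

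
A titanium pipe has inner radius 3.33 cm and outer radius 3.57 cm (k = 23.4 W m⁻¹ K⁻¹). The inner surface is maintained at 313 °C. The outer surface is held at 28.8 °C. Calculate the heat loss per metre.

Q' = 600 kW/m

Q' = 2πk·ΔT/ln(r₂/r₁) = 2π × 23.4 × 284.2 / ln(0.0357/0.0333) = 6.00×10^5 W/m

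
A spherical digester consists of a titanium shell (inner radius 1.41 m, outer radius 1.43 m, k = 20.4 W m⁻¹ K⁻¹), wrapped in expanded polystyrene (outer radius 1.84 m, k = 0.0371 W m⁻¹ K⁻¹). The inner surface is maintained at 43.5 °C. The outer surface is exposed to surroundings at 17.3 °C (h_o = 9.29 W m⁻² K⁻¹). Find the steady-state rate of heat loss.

Treat each layer as a resistance in series:
  R_titanium = (1/1.41 − 1/1.43)/(4πk) = 0.009919/(4π·20.4) = 3.869×10^-5 K/W
  R_expanded polystyrene = (1/1.43 − 1/1.84)/(4πk) = 0.1558/(4π·0.0371) = 0.3342 K/W
  R_conv,out = 1/(4πr²h) = 1/(4π·1.84²·9.29) = 0.002530 K/W
ΣR = 3.869×10^-5 + 0.3342 + 0.002530 = 0.3368 K/W
Q = ΔT/ΣR = (43.5 °C − 17.3 °C)/0.3368 = 77.8 W

Q = 77.8 W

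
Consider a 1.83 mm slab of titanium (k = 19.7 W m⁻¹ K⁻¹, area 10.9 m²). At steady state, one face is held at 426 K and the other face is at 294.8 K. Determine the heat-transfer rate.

Q = kA·ΔT/L = 19.7 × 10.9 × |426 K − 294.8 K| / 0.00183 = 1.54×10^7 W

Q = 15400 kW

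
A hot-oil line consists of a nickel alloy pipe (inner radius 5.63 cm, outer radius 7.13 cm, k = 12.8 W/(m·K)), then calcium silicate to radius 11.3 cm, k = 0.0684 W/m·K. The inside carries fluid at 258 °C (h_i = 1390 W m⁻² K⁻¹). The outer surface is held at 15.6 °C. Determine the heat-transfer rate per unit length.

Treat each layer as a resistance in series:
  R'_conv,in = 1/(2πr h) = 1/(2π·0.0563·1390) = 0.002034 m·K/W
  R'_nickel alloy = ln(0.0713/0.0563)/(2πk) = 0.2362/(2π·12.8) = 0.002937 m·K/W
  R'_calcium silicate = ln(0.113/0.0713)/(2πk) = 0.4605/(2π·0.0684) = 1.071 m·K/W
ΣR = 0.002034 + 0.002937 + 1.071 = 1.076 m·K/W
Q' = ΔT/ΣR = (258 °C − 15.6 °C)/1.076 = 225 W/m

Q' = 225 W/m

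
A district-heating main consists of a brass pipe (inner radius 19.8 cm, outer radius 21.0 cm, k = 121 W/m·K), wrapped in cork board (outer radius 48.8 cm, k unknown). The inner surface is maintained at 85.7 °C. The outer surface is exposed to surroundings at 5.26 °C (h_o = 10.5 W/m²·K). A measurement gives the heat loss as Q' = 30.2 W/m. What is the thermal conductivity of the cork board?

k = 0.0510 W/m·K

ΣR = ΔT/Q' = |85.7 − 5.26|/30.2 = 2.664 m·K/W
Known resistances:
  R'_brass = ln(0.210/0.198)/(2πk) = 0.05884/(2π·121) = 7.739×10^-5 m·K/W
  R'_conv,out = 1/(2πr h) = 1/(2π·0.488·10.5) = 0.03106 m·K/W
R_cork board = ΣR − ΣR_known = 2.664 − 0.03114 = 2.633 m·K/W
ln(r₂/r₁)/(2πk) = 2.633 ⇒ k = 0.8432/(2π·2.633) = 0.0510 W/m·K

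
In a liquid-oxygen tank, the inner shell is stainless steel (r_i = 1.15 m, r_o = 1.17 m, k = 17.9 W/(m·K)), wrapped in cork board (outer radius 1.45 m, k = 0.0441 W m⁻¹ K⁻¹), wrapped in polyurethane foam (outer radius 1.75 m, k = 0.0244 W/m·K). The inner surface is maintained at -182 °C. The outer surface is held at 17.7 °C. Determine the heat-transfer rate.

Resistance network (inner→outer):
  R_stainless steel = (1/1.15 − 1/1.17)/(4πk) = 0.01486/(4π·17.9) = 6.608×10^-5 K/W
  R_cork board = (1/1.17 − 1/1.45)/(4πk) = 0.1650/(4π·0.0441) = 0.2978 K/W
  R_polyurethane foam = (1/1.45 − 1/1.75)/(4πk) = 0.1182/(4π·0.0244) = 0.3856 K/W
ΣR = 6.608×10^-5 + 0.2978 + 0.3856 = 0.6835 K/W
Q = ΔT/ΣR = (-182 °C − 17.7 °C)/0.6835 = -292 W
(Negative Q ⇒ heat flows inward; heat gain = 292 W.)

Q = 292 W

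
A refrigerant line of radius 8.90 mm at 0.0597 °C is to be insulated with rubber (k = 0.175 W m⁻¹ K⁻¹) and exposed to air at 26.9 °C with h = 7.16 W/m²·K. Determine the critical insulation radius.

For a cylinder, r_cr = k_ins/h = 0.175/7.16 = 0.0244 m = 2.44 cm

r_cr = 2.44 cm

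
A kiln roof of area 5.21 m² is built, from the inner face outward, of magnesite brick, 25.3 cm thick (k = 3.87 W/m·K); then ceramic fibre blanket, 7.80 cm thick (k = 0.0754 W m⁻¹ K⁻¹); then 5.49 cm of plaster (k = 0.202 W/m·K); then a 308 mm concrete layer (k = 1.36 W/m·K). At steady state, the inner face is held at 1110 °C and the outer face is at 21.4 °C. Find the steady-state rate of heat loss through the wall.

Resistance network (inner→outer):
  R_magnesite brick = L/(kA) = 0.253/(3.87·5.21) = 0.01255 K/W
  R_ceramic fibre blanket = L/(kA) = 0.0780/(0.0754·5.21) = 0.1986 K/W
  R_plaster = L/(kA) = 0.0549/(0.202·5.21) = 0.05217 K/W
  R_concrete = L/(kA) = 0.308/(1.36·5.21) = 0.04347 K/W
ΣR = 0.01255 + 0.1986 + 0.05217 + 0.04347 = 0.3068 K/W
Q = ΔT/ΣR = (1110 °C − 21.4 °C)/0.3068 = 3550 W

Q = 3550 W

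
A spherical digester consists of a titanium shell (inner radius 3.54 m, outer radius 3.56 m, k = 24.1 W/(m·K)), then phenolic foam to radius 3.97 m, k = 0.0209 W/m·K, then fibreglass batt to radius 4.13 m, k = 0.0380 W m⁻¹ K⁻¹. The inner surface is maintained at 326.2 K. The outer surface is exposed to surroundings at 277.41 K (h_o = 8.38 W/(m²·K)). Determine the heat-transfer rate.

Series thermal resistances, inner to outer:
  R_titanium = (1/3.54 − 1/3.56)/(4πk) = 0.001587/(4π·24.1) = 5.240×10^-6 K/W
  R_phenolic foam = (1/3.56 − 1/3.97)/(4πk) = 0.02901/(4π·0.0209) = 0.1105 K/W
  R_fibreglass batt = (1/3.97 − 1/4.13)/(4πk) = 0.009758/(4π·0.0380) = 0.02044 K/W
  R_conv,out = 1/(4πr²h) = 1/(4π·4.13²·8.38) = 5.567×10^-4 K/W
ΣR = 5.240×10^-6 + 0.1105 + 0.02044 + 5.567×10^-4 = 0.1315 K/W
Q = ΔT/ΣR = (326.2 K − 277.41 K)/0.1315 = 371 W

Q = 371 W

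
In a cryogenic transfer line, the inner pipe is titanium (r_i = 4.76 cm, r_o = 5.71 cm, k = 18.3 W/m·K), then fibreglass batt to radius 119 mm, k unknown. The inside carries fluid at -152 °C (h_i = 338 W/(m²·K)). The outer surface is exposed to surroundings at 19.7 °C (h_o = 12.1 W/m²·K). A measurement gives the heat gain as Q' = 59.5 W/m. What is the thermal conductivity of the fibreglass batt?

k = 0.0423 W/m·K

ΣR = ΔT/Q' = |-152 − 19.7|/59.5 = 2.886 m·K/W
Known resistances:
  R'_conv,in = 1/(2πr h) = 1/(2π·0.0476·338) = 0.009892 m·K/W
  R'_titanium = ln(0.0571/0.0476)/(2πk) = 0.1820/(2π·18.3) = 0.001583 m·K/W
  R'_conv,out = 1/(2πr h) = 1/(2π·0.119·12.1) = 0.1105 m·K/W
R_fibreglass batt = ΣR − ΣR_known = 2.886 − 0.1220 = 2.764 m·K/W
ln(r₂/r₁)/(2πk) = 2.764 ⇒ k = 0.7343/(2π·2.764) = 0.0423 W/m·K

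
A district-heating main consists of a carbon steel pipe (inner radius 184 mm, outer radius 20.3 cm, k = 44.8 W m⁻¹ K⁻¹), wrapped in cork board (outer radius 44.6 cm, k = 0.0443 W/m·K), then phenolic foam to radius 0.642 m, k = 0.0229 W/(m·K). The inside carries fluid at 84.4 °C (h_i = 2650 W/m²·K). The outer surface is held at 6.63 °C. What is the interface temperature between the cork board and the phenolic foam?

Resistance network (inner→outer):
  R'_conv,in = 1/(2πr h) = 1/(2π·0.184·2650) = 3.264×10^-4 m·K/W
  R'_carbon steel = ln(0.203/0.184)/(2πk) = 0.09827/(2π·44.8) = 3.491×10^-4 m·K/W
  R'_cork board = ln(0.446/0.203)/(2πk) = 0.7871/(2π·0.0443) = 2.828 m·K/W
  R'_phenolic foam = ln(0.642/0.446)/(2πk) = 0.3643/(2π·0.0229) = 2.532 m·K/W
ΣR = 3.264×10^-4 + 3.491×10^-4 + 2.828 + 2.532 = 5.361 m·K/W
Q' = ΔT/ΣR = (84.4 °C − 6.63 °C)/5.361 = 14.51 W/m
From the inner boundary to the cork board/phenolic foam interface, ΣR_partial = 2.829 m·K/W.
T_interface = T_in − Q'·ΣR_partial = 84.4 °C − (14.51)(2.829) = 43.4 °C

T = 43.4 °C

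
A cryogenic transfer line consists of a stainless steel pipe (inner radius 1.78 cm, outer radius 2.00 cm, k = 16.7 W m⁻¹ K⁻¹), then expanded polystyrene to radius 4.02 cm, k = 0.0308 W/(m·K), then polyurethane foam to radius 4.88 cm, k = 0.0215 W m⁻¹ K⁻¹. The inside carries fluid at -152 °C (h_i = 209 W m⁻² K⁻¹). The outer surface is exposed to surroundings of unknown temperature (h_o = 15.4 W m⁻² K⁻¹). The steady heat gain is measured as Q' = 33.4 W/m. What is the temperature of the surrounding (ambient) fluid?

Sum the resistances:
  R'_conv,in = 1/(2πr h) = 1/(2π·0.0178·209) = 0.04278 m·K/W
  R'_stainless steel = ln(0.0200/0.0178)/(2πk) = 0.1165/(2π·16.7) = 0.001111 m·K/W
  R'_expanded polystyrene = ln(0.0402/0.0200)/(2πk) = 0.6981/(2π·0.0308) = 3.608 m·K/W
  R'_polyurethane foam = ln(0.0488/0.0402)/(2πk) = 0.1939/(2π·0.0215) = 1.435 m·K/W
  R'_conv,out = 1/(2πr h) = 1/(2π·0.0488·15.4) = 0.2118 m·K/W
ΣR = 5.298 m·K/W
ΔT = Q'·ΣR = 33.4 × 5.298 = 177.0 K
Heat flows inward, so T_out = T_in + ΔT = -152 + 177.0 = 25.0 °C

T_out = 25.0 °C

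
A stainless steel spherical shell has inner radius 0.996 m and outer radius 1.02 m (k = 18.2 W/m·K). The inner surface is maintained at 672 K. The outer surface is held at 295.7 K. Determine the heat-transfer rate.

Q = 3.64×10^6 W

Q = 4πk·ΔT/(1/r₁ − 1/r₂) = 4π × 18.2 × 376.3 / (1/0.996 − 1/1.02) = 3.64×10^6 W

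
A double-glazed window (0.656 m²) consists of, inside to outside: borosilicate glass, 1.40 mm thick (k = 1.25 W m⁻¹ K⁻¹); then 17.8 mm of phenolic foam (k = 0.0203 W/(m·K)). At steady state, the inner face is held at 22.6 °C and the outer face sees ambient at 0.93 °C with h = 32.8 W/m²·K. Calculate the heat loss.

Resistance network (inner→outer):
  R_borosilicate glass = L/(kA) = 0.00140/(1.25·0.656) = 0.001707 K/W
  R_phenolic foam = L/(kA) = 0.0178/(0.0203·0.656) = 1.337 K/W
  R_conv,out = 1/(hA) = 1/(32.8·0.656) = 0.04648 K/W
ΣR = 0.001707 + 1.337 + 0.04648 = 1.385 K/W
Q = ΔT/ΣR = (22.6 °C − 0.93 °C)/1.385 = 15.6 W

Q = 15.6 W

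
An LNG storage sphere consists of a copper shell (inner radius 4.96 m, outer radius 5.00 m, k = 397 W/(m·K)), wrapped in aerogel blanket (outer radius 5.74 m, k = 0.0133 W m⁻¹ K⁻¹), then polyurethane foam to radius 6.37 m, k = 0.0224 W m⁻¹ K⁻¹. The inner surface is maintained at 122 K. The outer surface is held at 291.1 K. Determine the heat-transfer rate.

Resistance network (inner→outer):
  R_copper = (1/4.96 − 1/5.00)/(4πk) = 0.001613/(4π·397) = 3.233×10^-7 K/W
  R_aerogel blanket = (1/5.00 − 1/5.74)/(4πk) = 0.02578/(4π·0.0133) = 0.1543 K/W
  R_polyurethane foam = (1/5.74 − 1/6.37)/(4πk) = 0.01723/(4π·0.0224) = 0.06121 K/W
ΣR = 3.233×10^-7 + 0.1543 + 0.06121 = 0.2155 K/W
Q = ΔT/ΣR = (122 K − 291.1 K)/0.2155 = -785 W
(Negative Q ⇒ heat flows inward; heat gain = 785 W.)

Q = 785 W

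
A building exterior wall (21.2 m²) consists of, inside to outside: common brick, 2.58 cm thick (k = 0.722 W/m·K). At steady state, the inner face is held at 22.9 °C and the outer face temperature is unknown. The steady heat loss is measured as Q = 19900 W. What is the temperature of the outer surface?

Sum the resistances:
  R_common brick = L/(kA) = 0.0258/(0.722·21.2) = 0.001686 K/W
ΣR = 0.001686 K/W
ΔT = Q·ΣR = 19900 × 0.001686 = 33.55 K
Heat flows outward, so T_out = T_in − ΔT = 22.9 − 33.55 = -10.6 °C

T_out = -10.6 °C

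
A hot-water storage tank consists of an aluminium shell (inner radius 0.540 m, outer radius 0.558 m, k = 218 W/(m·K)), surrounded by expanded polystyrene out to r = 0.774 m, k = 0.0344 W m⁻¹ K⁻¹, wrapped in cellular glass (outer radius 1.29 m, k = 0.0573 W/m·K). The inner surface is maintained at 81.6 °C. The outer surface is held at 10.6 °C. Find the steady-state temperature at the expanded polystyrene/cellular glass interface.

Series thermal resistances, inner to outer:
  R_aluminium = (1/0.540 − 1/0.558)/(4πk) = 0.05974/(4π·218) = 2.181×10^-5 K/W
  R_expanded polystyrene = (1/0.558 − 1/0.774)/(4πk) = 0.5001/(4π·0.0344) = 1.157 K/W
  R_cellular glass = (1/0.774 − 1/1.29)/(4πk) = 0.5168/(4π·0.0573) = 0.7177 K/W
ΣR = 2.181×10^-5 + 1.157 + 0.7177 = 1.875 K/W
Q = ΔT/ΣR = (81.6 °C − 10.6 °C)/1.875 = 37.87 W
From the inner boundary to the expanded polystyrene/cellular glass interface, ΣR_partial = 1.157 K/W.
T_interface = T_in − Q·ΣR_partial = 81.6 °C − (37.87)(1.157) = 37.8 °C

T = 37.8 °C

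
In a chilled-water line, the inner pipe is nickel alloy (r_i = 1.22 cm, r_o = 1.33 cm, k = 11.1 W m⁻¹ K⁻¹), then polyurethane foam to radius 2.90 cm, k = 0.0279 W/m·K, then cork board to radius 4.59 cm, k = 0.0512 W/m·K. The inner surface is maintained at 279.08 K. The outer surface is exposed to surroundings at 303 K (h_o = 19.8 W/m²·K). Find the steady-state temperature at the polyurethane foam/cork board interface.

Series thermal resistances, inner to outer:
  R'_nickel alloy = ln(0.0133/0.0122)/(2πk) = 0.08633/(2π·11.1) = 0.001238 m·K/W
  R'_polyurethane foam = ln(0.0290/0.0133)/(2πk) = 0.7795/(2π·0.0279) = 4.447 m·K/W
  R'_cork board = ln(0.0459/0.0290)/(2πk) = 0.4592/(2π·0.0512) = 1.427 m·K/W
  R'_conv,out = 1/(2πr h) = 1/(2π·0.0459·19.8) = 0.1751 m·K/W
ΣR = 0.001238 + 4.447 + 1.427 + 0.1751 = 6.050 m·K/W
Q' = ΔT/ΣR = (279.08 K − 303 K)/6.050 = -3.954 W/m
From the inner boundary to the polyurethane foam/cork board interface, ΣR_partial = 4.448 m·K/W.
T_interface = T_in − Q'·ΣR_partial = 279.08 K − (-3.954)(4.448) = 296.7 K

T = 296.7 K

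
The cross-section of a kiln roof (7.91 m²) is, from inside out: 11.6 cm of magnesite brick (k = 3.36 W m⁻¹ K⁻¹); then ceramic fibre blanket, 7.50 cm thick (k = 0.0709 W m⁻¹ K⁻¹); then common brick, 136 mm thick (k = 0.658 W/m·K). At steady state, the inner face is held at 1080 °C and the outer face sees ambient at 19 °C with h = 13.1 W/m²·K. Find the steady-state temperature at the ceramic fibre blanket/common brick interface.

Resistance network (inner→outer):
  R_magnesite brick = L/(kA) = 0.116/(3.36·7.91) = 0.004365 K/W
  R_ceramic fibre blanket = L/(kA) = 0.0750/(0.0709·7.91) = 0.1337 K/W
  R_common brick = L/(kA) = 0.136/(0.658·7.91) = 0.02613 K/W
  R_conv,out = 1/(hA) = 1/(13.1·7.91) = 0.009651 K/W
ΣR = 0.004365 + 0.1337 + 0.02613 + 0.009651 = 0.1738 K/W
Q = ΔT/ΣR = (1080 °C − 19 °C)/0.1738 = 6105 W
From the inner boundary to the ceramic fibre blanket/common brick interface, ΣR_partial = 0.1381 K/W.
T_interface = T_in − Q·ΣR_partial = 1080 °C − (6105)(0.1381) = 237 °C

T = 237 °C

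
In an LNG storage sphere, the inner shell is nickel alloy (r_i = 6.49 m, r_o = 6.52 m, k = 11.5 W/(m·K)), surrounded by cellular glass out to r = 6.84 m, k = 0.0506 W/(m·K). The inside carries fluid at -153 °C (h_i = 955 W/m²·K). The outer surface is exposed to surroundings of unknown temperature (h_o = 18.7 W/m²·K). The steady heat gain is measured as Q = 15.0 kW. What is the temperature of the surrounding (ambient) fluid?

T_out = 17.7 °C

Sum the resistances:
  R_conv,in = 1/(4πr²h) = 1/(4π·6.49²·955) = 1.978×10^-6 K/W
  R_nickel alloy = (1/6.49 − 1/6.52)/(4πk) = 7.090×10^-4/(4π·11.5) = 4.906×10^-6 K/W
  R_cellular glass = (1/6.52 − 1/6.84)/(4πk) = 0.007175/(4π·0.0506) = 0.01128 K/W
  R_conv,out = 1/(4πr²h) = 1/(4π·6.84²·18.7) = 9.096×10^-5 K/W
ΣR = 0.01138 K/W
ΔT = Q·ΣR = 15000 × 0.01138 = 170.7 K
Heat flows inward, so T_out = T_in + ΔT = -153 + 170.7 = 17.7 °C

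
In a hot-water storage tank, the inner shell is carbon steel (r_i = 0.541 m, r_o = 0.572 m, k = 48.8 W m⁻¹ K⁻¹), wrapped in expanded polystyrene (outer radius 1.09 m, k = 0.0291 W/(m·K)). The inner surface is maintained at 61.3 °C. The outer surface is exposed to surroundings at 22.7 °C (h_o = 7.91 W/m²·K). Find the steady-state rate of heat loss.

Q = 16.9 W

Resistance network (inner→outer):
  R_carbon steel = (1/0.541 − 1/0.572)/(4πk) = 0.1002/(4π·48.8) = 1.634×10^-4 K/W
  R_expanded polystyrene = (1/0.572 − 1/1.09)/(4πk) = 0.8308/(4π·0.0291) = 2.272 K/W
  R_conv,out = 1/(4πr²h) = 1/(4π·1.09²·7.91) = 0.008468 K/W
ΣR = 1.634×10^-4 + 2.272 + 0.008468 = 2.281 K/W
Q = ΔT/ΣR = (61.3 °C − 22.7 °C)/2.281 = 16.9 W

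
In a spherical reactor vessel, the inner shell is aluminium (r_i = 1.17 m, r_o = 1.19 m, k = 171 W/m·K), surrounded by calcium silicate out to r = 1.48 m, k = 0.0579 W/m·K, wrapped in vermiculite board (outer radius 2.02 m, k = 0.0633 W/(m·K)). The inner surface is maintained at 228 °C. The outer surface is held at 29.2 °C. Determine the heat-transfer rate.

Q = 438 W

Series thermal resistances, inner to outer:
  R_aluminium = (1/1.17 − 1/1.19)/(4πk) = 0.01436/(4π·171) = 6.685×10^-6 K/W
  R_calcium silicate = (1/1.19 − 1/1.48)/(4πk) = 0.1647/(4π·0.0579) = 0.2263 K/W
  R_vermiculite board = (1/1.48 − 1/2.02)/(4πk) = 0.1806/(4π·0.0633) = 0.2271 K/W
ΣR = 6.685×10^-6 + 0.2263 + 0.2271 = 0.4534 K/W
Q = ΔT/ΣR = (228 °C − 29.2 °C)/0.4534 = 438 W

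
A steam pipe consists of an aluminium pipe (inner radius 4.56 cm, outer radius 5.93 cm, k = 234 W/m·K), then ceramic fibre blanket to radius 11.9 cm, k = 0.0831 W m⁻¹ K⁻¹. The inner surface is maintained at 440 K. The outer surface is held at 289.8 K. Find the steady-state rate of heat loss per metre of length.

Treat each layer as a resistance in series:
  R'_aluminium = ln(0.0593/0.0456)/(2πk) = 0.2627/(2π·234) = 1.787×10^-4 m·K/W
  R'_ceramic fibre blanket = ln(0.119/0.0593)/(2πk) = 0.6965/(2π·0.0831) = 1.334 m·K/W
ΣR = 1.787×10^-4 + 1.334 = 1.334 m·K/W
Q' = ΔT/ΣR = (440 K − 289.8 K)/1.334 = 113 W/m

Q' = 113 W/m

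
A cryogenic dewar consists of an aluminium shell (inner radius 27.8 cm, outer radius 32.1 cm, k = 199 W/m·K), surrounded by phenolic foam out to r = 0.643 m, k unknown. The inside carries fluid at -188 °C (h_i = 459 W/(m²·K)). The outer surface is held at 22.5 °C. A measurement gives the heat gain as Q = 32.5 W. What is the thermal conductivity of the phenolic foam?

ΣR = ΔT/Q = |-188 − 22.5|/32.5 = 6.477 K/W
Known resistances:
  R_conv,in = 1/(4πr²h) = 1/(4π·0.278²·459) = 0.002243 K/W
  R_aluminium = (1/0.278 − 1/0.321)/(4πk) = 0.4819/(4π·199) = 1.927×10^-4 K/W
R_phenolic foam = ΣR − ΣR_known = 6.477 − 0.002436 = 6.475 K/W
(1/r₁−1/r₂)/(4πk) = 6.475 ⇒ k = 1.560/(4π·6.475) = 0.0192 W/m·K

k = 0.0192 W/m·K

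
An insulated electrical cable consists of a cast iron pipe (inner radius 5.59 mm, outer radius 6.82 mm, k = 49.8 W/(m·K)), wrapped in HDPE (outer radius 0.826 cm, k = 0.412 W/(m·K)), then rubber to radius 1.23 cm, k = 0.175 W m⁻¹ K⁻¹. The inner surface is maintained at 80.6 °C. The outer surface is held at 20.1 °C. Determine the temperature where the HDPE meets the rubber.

Series thermal resistances, inner to outer:
  R'_cast iron = ln(0.00682/0.00559)/(2πk) = 0.1989/(2π·49.8) = 6.356×10^-4 m·K/W
  R'_HDPE = ln(0.00826/0.00682)/(2πk) = 0.1916/(2π·0.412) = 0.07400 m·K/W
  R'_rubber = ln(0.0123/0.00826)/(2πk) = 0.3982/(2π·0.175) = 0.3621 m·K/W
ΣR = 6.356×10^-4 + 0.07400 + 0.3621 = 0.4367 m·K/W
Q' = ΔT/ΣR = (80.6 °C − 20.1 °C)/0.4367 = 138.5 W/m
From the inner boundary to the HDPE/rubber interface, ΣR_partial = 0.07464 m·K/W.
T_interface = T_in − Q'·ΣR_partial = 80.6 °C − (138.5)(0.07464) = 70.3 °C

T = 70.3 °C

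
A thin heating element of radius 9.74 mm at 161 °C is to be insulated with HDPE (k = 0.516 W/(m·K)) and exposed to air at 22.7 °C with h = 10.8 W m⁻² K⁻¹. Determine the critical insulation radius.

r_cr = 4.78 cm

For a cylinder, r_cr = k_ins/h = 0.516/10.8 = 0.0478 m = 4.78 cm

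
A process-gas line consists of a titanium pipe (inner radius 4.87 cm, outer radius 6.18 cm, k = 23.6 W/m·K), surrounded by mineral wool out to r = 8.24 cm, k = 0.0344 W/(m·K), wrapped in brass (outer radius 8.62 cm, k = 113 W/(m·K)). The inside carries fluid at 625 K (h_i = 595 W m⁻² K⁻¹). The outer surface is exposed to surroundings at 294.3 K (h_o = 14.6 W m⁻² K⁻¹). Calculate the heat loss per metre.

Q' = 226 W/m

Series thermal resistances, inner to outer:
  R'_conv,in = 1/(2πr h) = 1/(2π·0.0487·595) = 0.005493 m·K/W
  R'_titanium = ln(0.0618/0.0487)/(2πk) = 0.2382/(2π·23.6) = 0.001607 m·K/W
  R'_mineral wool = ln(0.0824/0.0618)/(2πk) = 0.2877/(2π·0.0344) = 1.331 m·K/W
  R'_brass = ln(0.0862/0.0824)/(2πk) = 0.04508/(2π·113) = 6.350×10^-5 m·K/W
  R'_conv,out = 1/(2πr h) = 1/(2π·0.0862·14.6) = 0.1265 m·K/W
ΣR = 0.005493 + 0.001607 + 1.331 + 6.350×10^-5 + 0.1265 = 1.465 m·K/W
Q' = ΔT/ΣR = (625 K − 294.3 K)/1.465 = 226 W/m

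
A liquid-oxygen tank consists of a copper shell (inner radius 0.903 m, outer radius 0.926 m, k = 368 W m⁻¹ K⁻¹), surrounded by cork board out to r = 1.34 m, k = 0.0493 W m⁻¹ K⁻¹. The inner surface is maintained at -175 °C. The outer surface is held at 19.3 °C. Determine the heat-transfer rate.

Series thermal resistances, inner to outer:
  R_copper = (1/0.903 − 1/0.926)/(4πk) = 0.02751/(4π·368) = 5.948×10^-6 K/W
  R_cork board = (1/0.926 − 1/1.34)/(4πk) = 0.3336/(4π·0.0493) = 0.5386 K/W
ΣR = 5.948×10^-6 + 0.5386 = 0.5386 K/W
Q = ΔT/ΣR = (-175 °C − 19.3 °C)/0.5386 = -361 W
(Negative Q ⇒ heat flows inward; heat gain = 361 W.)

Q = 361 W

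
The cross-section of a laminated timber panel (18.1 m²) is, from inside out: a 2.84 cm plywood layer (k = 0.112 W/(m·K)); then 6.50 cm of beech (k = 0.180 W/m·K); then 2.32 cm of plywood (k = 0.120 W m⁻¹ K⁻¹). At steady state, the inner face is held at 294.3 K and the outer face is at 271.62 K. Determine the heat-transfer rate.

Series thermal resistances, inner to outer:
  R_plywood = L/(kA) = 0.0284/(0.112·18.1) = 0.01401 K/W
  R_beech = L/(kA) = 0.0650/(0.180·18.1) = 0.01995 K/W
  R_plywood = L/(kA) = 0.0232/(0.120·18.1) = 0.01068 K/W
ΣR = 0.01401 + 0.01995 + 0.01068 = 0.04464 K/W
Q = ΔT/ΣR = (294.3 K − 271.62 K)/0.04464 = 508 W

Q = 508 W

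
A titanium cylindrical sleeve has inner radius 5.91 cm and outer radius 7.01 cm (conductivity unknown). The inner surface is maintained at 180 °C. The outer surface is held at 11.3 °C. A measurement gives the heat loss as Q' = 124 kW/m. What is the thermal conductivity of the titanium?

ΣR = ΔT/Q' = |180 − 11.3|/1.24×10^5 = 0.001360 m·K/W
ln(r₂/r₁)/(2πk) = 0.001360 ⇒ k = 0.1707/(2π·0.001360) = 20.0 W/m·K

k = 20.0 W/m·K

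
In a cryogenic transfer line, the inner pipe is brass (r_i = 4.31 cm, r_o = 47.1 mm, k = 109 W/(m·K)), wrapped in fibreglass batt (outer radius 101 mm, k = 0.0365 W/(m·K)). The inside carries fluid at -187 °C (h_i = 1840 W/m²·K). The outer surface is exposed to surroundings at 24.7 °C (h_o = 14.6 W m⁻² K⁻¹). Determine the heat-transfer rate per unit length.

Resistance network (inner→outer):
  R'_conv,in = 1/(2πr h) = 1/(2π·0.0431·1840) = 0.002007 m·K/W
  R'_brass = ln(0.0471/0.0431)/(2πk) = 0.08875/(2π·109) = 1.296×10^-4 m·K/W
  R'_fibreglass batt = ln(0.101/0.0471)/(2πk) = 0.7628/(2π·0.0365) = 3.326 m·K/W
  R'_conv,out = 1/(2πr h) = 1/(2π·0.101·14.6) = 0.1079 m·K/W
ΣR = 0.002007 + 1.296×10^-4 + 3.326 + 0.1079 = 3.436 m·K/W
Q' = ΔT/ΣR = (-187 °C − 24.7 °C)/3.436 = -61.6 W/m
(Negative Q' ⇒ heat flows inward; heat gain = 61.6 W/m.)

Q' = 61.6 W/m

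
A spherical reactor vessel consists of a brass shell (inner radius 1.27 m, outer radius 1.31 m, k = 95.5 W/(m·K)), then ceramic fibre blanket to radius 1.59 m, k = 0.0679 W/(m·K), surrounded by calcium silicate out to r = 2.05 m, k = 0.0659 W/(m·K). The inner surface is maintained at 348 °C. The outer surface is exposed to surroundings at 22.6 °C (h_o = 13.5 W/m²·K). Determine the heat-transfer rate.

Treat each layer as a resistance in series:
  R_brass = (1/1.27 − 1/1.31)/(4πk) = 0.02404/(4π·95.5) = 2.003×10^-5 K/W
  R_ceramic fibre blanket = (1/1.31 − 1/1.59)/(4πk) = 0.1344/(4π·0.0679) = 0.1575 K/W
  R_calcium silicate = (1/1.59 − 1/2.05)/(4πk) = 0.1411/(4π·0.0659) = 0.1704 K/W
  R_conv,out = 1/(4πr²h) = 1/(4π·2.05²·13.5) = 0.001403 K/W
ΣR = 2.003×10^-5 + 0.1575 + 0.1704 + 0.001403 = 0.3293 K/W
Q = ΔT/ΣR = (348 °C − 22.6 °C)/0.3293 = 988 W

Q = 988 W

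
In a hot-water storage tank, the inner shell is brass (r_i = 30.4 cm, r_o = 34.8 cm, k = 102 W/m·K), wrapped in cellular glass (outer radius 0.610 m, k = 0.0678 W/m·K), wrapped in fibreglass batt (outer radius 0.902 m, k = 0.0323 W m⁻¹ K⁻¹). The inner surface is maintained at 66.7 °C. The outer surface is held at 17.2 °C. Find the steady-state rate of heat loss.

Q = 18.0 W

Resistance network (inner→outer):
  R_brass = (1/0.304 − 1/0.348)/(4πk) = 0.4159/(4π·102) = 3.245×10^-4 K/W
  R_cellular glass = (1/0.348 − 1/0.610)/(4πk) = 1.234/(4π·0.0678) = 1.449 K/W
  R_fibreglass batt = (1/0.610 − 1/0.902)/(4πk) = 0.5307/(4π·0.0323) = 1.307 K/W
ΣR = 3.245×10^-4 + 1.449 + 1.307 = 2.756 K/W
Q = ΔT/ΣR = (66.7 °C − 17.2 °C)/2.756 = 18.0 W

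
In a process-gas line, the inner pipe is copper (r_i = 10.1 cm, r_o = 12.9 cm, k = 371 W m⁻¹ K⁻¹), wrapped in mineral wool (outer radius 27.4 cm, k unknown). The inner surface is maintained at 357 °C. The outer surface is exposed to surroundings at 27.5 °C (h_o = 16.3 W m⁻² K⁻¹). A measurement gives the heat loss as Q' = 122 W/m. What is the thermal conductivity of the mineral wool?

k = 0.0450 W/m·K

ΣR = ΔT/Q' = |357 − 27.5|/122 = 2.701 m·K/W
Known resistances:
  R'_copper = ln(0.129/0.101)/(2πk) = 0.2447/(2π·371) = 1.050×10^-4 m·K/W
  R'_conv,out = 1/(2πr h) = 1/(2π·0.274·16.3) = 0.03564 m·K/W
R_mineral wool = ΣR − ΣR_known = 2.701 − 0.03574 = 2.665 m·K/W
ln(r₂/r₁)/(2πk) = 2.665 ⇒ k = 0.7533/(2π·2.665) = 0.0450 W/m·K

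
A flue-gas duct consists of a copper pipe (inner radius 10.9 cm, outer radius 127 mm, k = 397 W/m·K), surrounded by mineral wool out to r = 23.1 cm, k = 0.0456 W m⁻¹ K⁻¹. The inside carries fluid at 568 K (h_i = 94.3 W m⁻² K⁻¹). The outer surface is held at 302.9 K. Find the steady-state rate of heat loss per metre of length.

Q' = 126 W/m

Series thermal resistances, inner to outer:
  R'_conv,in = 1/(2πr h) = 1/(2π·0.109·94.3) = 0.01548 m·K/W
  R'_copper = ln(0.127/0.109)/(2πk) = 0.1528/(2π·397) = 6.127×10^-5 m·K/W
  R'_mineral wool = ln(0.231/0.127)/(2πk) = 0.5982/(2π·0.0456) = 2.088 m·K/W
ΣR = 0.01548 + 6.127×10^-5 + 2.088 = 2.104 m·K/W
Q' = ΔT/ΣR = (568 K − 302.9 K)/2.104 = 126 W/m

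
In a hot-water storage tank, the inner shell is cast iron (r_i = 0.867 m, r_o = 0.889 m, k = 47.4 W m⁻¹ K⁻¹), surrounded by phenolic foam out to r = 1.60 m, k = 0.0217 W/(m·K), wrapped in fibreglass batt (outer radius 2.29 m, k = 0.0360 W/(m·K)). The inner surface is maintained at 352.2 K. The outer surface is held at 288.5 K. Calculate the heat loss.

Q = 28.3 W

Series thermal resistances, inner to outer:
  R_cast iron = (1/0.867 − 1/0.889)/(4πk) = 0.02854/(4π·47.4) = 4.792×10^-5 K/W
  R_phenolic foam = (1/0.889 − 1/1.60)/(4πk) = 0.4999/(4π·0.0217) = 1.833 K/W
  R_fibreglass batt = (1/1.60 − 1/2.29)/(4πk) = 0.1883/(4π·0.0360) = 0.4163 K/W
ΣR = 4.792×10^-5 + 1.833 + 0.4163 = 2.249 K/W
Q = ΔT/ΣR = (352.2 K − 288.5 K)/2.249 = 28.3 W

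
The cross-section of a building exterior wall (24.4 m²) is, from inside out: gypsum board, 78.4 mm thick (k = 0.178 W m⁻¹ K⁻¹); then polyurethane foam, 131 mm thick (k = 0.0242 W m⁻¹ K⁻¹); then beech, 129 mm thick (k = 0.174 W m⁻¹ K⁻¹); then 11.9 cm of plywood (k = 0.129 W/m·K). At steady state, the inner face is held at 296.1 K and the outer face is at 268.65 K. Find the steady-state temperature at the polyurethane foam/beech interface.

Resistance network (inner→outer):
  R_gypsum board = L/(kA) = 0.0784/(0.178·24.4) = 0.01805 K/W
  R_polyurethane foam = L/(kA) = 0.131/(0.0242·24.4) = 0.2219 K/W
  R_beech = L/(kA) = 0.129/(0.174·24.4) = 0.03038 K/W
  R_plywood = L/(kA) = 0.119/(0.129·24.4) = 0.03781 K/W
ΣR = 0.01805 + 0.2219 + 0.03038 + 0.03781 = 0.3081 K/W
Q = ΔT/ΣR = (296.1 K − 268.65 K)/0.3081 = 89.09 W
From the inner boundary to the polyurethane foam/beech interface, ΣR_partial = 0.2399 K/W.
T_interface = T_in − Q·ΣR_partial = 296.1 K − (89.09)(0.2399) = 274.73 K

T = 274.73 K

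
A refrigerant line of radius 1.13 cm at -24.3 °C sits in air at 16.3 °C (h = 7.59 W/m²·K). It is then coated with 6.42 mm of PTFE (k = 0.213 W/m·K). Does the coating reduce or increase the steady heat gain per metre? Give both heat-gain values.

increases: 21.9 → 26.7 W/m

Critical radius for a cylinder: r_cr = k/h = 0.0281 m = 2.81 cm.
Outer radius after coating: r₂ = 0.0113 + 0.00642 = 0.01772 m.
Since r₁ < r_cr and r₂ ≤ r_cr, the coating moves toward the maximum at r_cr — heat gain rises.
Bare: R = 1/(2πr₁h) = 1.856 m·K/W; Q = 40.6/1.856 = 21.9 W/m.
Coated: R = R_cond + R_conv = 1.520 m·K/W; Q = 40.6/1.520 = 26.7 W/m.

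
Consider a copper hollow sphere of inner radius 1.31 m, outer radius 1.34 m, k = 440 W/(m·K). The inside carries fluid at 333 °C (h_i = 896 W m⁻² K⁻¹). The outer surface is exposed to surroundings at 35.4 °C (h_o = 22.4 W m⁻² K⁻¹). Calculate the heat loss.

Q = 146 kW

Series thermal resistances, inner to outer:
  R_conv,in = 1/(4πr²h) = 1/(4π·1.31²·896) = 5.175×10^-5 K/W
  R_copper = (1/1.31 − 1/1.34)/(4πk) = 0.01709/(4π·440) = 3.091×10^-6 K/W
  R_conv,out = 1/(4πr²h) = 1/(4π·1.34²·22.4) = 0.001978 K/W
ΣR = 5.175×10^-5 + 3.091×10^-6 + 0.001978 = 0.002033 K/W
Q = ΔT/ΣR = (333 °C − 35.4 °C)/0.002033 = 1.46×10^5 W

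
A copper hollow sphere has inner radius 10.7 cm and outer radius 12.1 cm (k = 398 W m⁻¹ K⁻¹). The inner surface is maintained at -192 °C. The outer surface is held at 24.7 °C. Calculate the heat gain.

Q = 4πk·ΔT/(1/r₁ − 1/r₂) = 4π × 398 × 216.7 / (1/0.107 − 1/0.121) = 1.00×10^6 W

Q = 1.00×10^6 W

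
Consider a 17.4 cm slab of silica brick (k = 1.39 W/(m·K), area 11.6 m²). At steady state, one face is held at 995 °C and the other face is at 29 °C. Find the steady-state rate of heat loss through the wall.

Q = 89.5 kW

Q = kA·ΔT/L = 1.39 × 11.6 × |995 °C − 29 °C| / 0.174 = 89500 W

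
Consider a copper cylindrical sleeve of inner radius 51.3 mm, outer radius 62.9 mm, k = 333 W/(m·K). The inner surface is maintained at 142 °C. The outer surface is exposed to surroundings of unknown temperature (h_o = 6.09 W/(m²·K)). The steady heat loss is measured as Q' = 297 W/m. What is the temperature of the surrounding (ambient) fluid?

T_out = 18.6 °C

Sum the resistances:
  R'_copper = ln(0.0629/0.0513)/(2πk) = 0.2039/(2π·333) = 9.743×10^-5 m·K/W
  R'_conv,out = 1/(2πr h) = 1/(2π·0.0629·6.09) = 0.4155 m·K/W
ΣR = 0.4156 m·K/W
ΔT = Q'·ΣR = 297 × 0.4156 = 123.4 K
Heat flows outward, so T_out = T_in − ΔT = 142 − 123.4 = 18.6 °C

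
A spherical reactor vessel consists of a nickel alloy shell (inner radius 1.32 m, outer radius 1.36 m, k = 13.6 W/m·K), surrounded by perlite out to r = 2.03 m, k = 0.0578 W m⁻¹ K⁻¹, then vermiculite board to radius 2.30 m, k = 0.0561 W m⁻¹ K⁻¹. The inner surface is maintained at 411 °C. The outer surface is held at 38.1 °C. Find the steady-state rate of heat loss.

Treat each layer as a resistance in series:
  R_nickel alloy = (1/1.32 − 1/1.36)/(4πk) = 0.02228/(4π·13.6) = 1.304×10^-4 K/W
  R_perlite = (1/1.36 − 1/2.03)/(4πk) = 0.2427/(4π·0.0578) = 0.3341 K/W
  R_vermiculite board = (1/2.03 − 1/2.30)/(4πk) = 0.05783/(4π·0.0561) = 0.08203 K/W
ΣR = 1.304×10^-4 + 0.3341 + 0.08203 = 0.4163 K/W
Q = ΔT/ΣR = (411 °C − 38.1 °C)/0.4163 = 896 W

Q = 896 W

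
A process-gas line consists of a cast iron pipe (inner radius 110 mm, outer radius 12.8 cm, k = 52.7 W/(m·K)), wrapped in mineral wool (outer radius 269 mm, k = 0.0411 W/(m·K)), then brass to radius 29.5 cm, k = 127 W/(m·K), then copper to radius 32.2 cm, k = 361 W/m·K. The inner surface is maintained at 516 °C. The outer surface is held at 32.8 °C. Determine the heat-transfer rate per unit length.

Treat each layer as a resistance in series:
  R'_cast iron = ln(0.128/0.110)/(2πk) = 0.1515/(2π·52.7) = 4.577×10^-4 m·K/W
  R'_mineral wool = ln(0.269/0.128)/(2πk) = 0.7427/(2π·0.0411) = 2.876 m·K/W
  R'_brass = ln(0.295/0.269)/(2πk) = 0.09226/(2π·127) = 1.156×10^-4 m·K/W
  R'_copper = ln(0.322/0.295)/(2πk) = 0.08758/(2π·361) = 3.861×10^-5 m·K/W
ΣR = 4.577×10^-4 + 2.876 + 1.156×10^-4 + 3.861×10^-5 = 2.877 m·K/W
Q' = ΔT/ΣR = (516 °C − 32.8 °C)/2.877 = 168 W/m

Q' = 168 W/m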